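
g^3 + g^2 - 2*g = g*(g - 1)*(g + 2)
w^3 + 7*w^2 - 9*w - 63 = (w - 3)*(w + 3)*(w + 7)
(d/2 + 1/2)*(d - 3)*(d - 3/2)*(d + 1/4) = d^4/2 - 13*d^3/8 - 7*d^2/16 + 9*d/4 + 9/16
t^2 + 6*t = t*(t + 6)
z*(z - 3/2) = z^2 - 3*z/2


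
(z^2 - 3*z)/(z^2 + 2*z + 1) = z*(z - 3)/(z^2 + 2*z + 1)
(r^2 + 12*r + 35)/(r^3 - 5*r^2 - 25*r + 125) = (r + 7)/(r^2 - 10*r + 25)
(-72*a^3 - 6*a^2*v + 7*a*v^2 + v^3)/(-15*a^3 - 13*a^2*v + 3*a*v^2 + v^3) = (24*a^2 + 10*a*v + v^2)/(5*a^2 + 6*a*v + v^2)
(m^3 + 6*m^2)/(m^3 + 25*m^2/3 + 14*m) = 3*m/(3*m + 7)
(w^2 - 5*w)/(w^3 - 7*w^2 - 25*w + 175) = w/(w^2 - 2*w - 35)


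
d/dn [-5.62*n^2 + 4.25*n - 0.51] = 4.25 - 11.24*n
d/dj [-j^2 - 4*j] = -2*j - 4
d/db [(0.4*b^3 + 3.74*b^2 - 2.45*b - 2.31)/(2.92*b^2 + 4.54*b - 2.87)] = (1.168*b^4 + 3.632*b^3 + 20.6896*b^2 - 7.9772*b + 17.5189)/(8.5264*b^4 + 26.5136*b^3 + 3.8508*b^2 - 26.0596*b + 8.2369)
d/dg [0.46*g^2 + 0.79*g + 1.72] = 0.92*g + 0.79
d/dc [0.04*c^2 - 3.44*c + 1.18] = 0.08*c - 3.44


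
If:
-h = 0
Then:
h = 0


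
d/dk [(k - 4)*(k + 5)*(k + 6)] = 3*k^2 + 14*k - 14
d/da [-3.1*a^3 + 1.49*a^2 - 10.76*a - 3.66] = -9.3*a^2 + 2.98*a - 10.76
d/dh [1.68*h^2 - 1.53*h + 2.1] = 3.36*h - 1.53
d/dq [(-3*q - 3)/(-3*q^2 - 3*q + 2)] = 3*(3*q^2 + 3*q - 3*(q + 1)*(2*q + 1) - 2)/(3*q^2 + 3*q - 2)^2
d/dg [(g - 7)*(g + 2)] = 2*g - 5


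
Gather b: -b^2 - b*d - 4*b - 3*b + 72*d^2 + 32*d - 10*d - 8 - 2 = -b^2 + b*(-d - 7) + 72*d^2 + 22*d - 10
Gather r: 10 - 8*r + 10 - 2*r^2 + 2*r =-2*r^2 - 6*r + 20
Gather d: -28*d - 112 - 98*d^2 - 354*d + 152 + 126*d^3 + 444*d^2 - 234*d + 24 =126*d^3 + 346*d^2 - 616*d + 64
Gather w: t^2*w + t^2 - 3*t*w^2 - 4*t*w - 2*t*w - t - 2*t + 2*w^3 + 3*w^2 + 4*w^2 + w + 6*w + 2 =t^2 - 3*t + 2*w^3 + w^2*(7 - 3*t) + w*(t^2 - 6*t + 7) + 2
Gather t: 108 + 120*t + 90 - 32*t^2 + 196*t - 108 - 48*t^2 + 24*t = -80*t^2 + 340*t + 90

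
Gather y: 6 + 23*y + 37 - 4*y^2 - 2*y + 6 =-4*y^2 + 21*y + 49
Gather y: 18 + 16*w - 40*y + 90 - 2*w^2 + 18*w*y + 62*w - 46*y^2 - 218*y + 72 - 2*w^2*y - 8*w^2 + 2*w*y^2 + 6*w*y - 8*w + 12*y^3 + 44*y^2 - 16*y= -10*w^2 + 70*w + 12*y^3 + y^2*(2*w - 2) + y*(-2*w^2 + 24*w - 274) + 180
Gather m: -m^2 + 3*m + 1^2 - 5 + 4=-m^2 + 3*m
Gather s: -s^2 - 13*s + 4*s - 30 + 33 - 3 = -s^2 - 9*s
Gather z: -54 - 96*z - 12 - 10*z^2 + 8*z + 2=-10*z^2 - 88*z - 64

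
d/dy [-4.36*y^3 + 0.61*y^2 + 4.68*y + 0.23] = -13.08*y^2 + 1.22*y + 4.68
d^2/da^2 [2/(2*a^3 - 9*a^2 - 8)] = 12*(-12*a^2*(a - 3)^2 + (3 - 2*a)*(-2*a^3 + 9*a^2 + 8))/(-2*a^3 + 9*a^2 + 8)^3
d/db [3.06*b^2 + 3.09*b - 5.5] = 6.12*b + 3.09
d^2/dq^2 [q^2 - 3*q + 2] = 2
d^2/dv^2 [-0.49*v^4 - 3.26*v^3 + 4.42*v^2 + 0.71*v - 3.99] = -5.88*v^2 - 19.56*v + 8.84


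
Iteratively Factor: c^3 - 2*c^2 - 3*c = (c + 1)*(c^2 - 3*c) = c*(c + 1)*(c - 3)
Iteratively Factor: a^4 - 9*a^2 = (a + 3)*(a^3 - 3*a^2) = a*(a + 3)*(a^2 - 3*a) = a^2*(a + 3)*(a - 3)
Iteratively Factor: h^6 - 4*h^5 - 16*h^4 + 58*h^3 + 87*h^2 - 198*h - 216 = (h - 3)*(h^5 - h^4 - 19*h^3 + h^2 + 90*h + 72) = (h - 3)*(h + 3)*(h^4 - 4*h^3 - 7*h^2 + 22*h + 24) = (h - 4)*(h - 3)*(h + 3)*(h^3 - 7*h - 6) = (h - 4)*(h - 3)*(h + 1)*(h + 3)*(h^2 - h - 6) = (h - 4)*(h - 3)^2*(h + 1)*(h + 3)*(h + 2)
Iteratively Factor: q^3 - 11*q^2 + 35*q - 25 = (q - 5)*(q^2 - 6*q + 5) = (q - 5)^2*(q - 1)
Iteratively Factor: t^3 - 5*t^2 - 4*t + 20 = (t - 2)*(t^2 - 3*t - 10) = (t - 5)*(t - 2)*(t + 2)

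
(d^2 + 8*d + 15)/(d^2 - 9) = (d + 5)/(d - 3)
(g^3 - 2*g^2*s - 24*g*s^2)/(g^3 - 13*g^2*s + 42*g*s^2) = (-g - 4*s)/(-g + 7*s)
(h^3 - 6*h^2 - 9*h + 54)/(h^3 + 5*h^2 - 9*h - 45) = (h - 6)/(h + 5)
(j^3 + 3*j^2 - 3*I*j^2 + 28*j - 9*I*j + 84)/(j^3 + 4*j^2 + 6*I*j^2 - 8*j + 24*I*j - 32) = (j^2 + j*(3 - 7*I) - 21*I)/(j^2 + 2*j*(2 + I) + 8*I)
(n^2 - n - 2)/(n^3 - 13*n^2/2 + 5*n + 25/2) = 2*(n - 2)/(2*n^2 - 15*n + 25)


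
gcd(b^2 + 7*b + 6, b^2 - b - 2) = b + 1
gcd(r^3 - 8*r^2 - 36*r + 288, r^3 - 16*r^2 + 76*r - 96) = r^2 - 14*r + 48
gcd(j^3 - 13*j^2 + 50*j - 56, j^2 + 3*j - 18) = 1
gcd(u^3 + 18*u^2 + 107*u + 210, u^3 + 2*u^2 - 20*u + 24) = u + 6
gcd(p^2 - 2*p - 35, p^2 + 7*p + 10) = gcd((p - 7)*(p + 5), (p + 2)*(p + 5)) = p + 5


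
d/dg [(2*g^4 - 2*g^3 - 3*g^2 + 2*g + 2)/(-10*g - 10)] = g*(-6*g^3 - 4*g^2 + 9*g + 6)/(10*(g^2 + 2*g + 1))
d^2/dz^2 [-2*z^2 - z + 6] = -4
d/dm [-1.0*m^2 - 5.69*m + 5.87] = -2.0*m - 5.69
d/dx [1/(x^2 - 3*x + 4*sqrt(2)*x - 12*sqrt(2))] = (-2*x - 4*sqrt(2) + 3)/(x^2 - 3*x + 4*sqrt(2)*x - 12*sqrt(2))^2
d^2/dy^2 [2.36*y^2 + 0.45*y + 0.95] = 4.72000000000000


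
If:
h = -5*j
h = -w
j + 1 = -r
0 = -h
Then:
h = 0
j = 0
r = -1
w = 0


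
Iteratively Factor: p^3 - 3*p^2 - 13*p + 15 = (p - 1)*(p^2 - 2*p - 15) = (p - 1)*(p + 3)*(p - 5)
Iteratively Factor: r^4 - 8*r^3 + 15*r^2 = (r)*(r^3 - 8*r^2 + 15*r) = r^2*(r^2 - 8*r + 15) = r^2*(r - 5)*(r - 3)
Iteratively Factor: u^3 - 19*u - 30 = (u + 3)*(u^2 - 3*u - 10) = (u + 2)*(u + 3)*(u - 5)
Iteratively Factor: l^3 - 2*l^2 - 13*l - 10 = (l - 5)*(l^2 + 3*l + 2) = (l - 5)*(l + 2)*(l + 1)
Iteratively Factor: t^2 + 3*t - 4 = (t - 1)*(t + 4)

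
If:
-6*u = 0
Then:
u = 0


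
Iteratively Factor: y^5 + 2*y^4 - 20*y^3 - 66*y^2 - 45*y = (y + 1)*(y^4 + y^3 - 21*y^2 - 45*y) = (y + 1)*(y + 3)*(y^3 - 2*y^2 - 15*y) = (y - 5)*(y + 1)*(y + 3)*(y^2 + 3*y) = (y - 5)*(y + 1)*(y + 3)^2*(y)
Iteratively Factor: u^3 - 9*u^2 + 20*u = (u)*(u^2 - 9*u + 20) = u*(u - 4)*(u - 5)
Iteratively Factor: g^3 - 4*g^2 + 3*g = (g)*(g^2 - 4*g + 3) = g*(g - 3)*(g - 1)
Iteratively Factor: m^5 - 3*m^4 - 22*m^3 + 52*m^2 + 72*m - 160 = (m - 2)*(m^4 - m^3 - 24*m^2 + 4*m + 80) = (m - 2)^2*(m^3 + m^2 - 22*m - 40) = (m - 5)*(m - 2)^2*(m^2 + 6*m + 8) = (m - 5)*(m - 2)^2*(m + 2)*(m + 4)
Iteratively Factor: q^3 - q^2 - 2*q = (q + 1)*(q^2 - 2*q) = (q - 2)*(q + 1)*(q)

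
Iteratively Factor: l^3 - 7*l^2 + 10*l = (l - 5)*(l^2 - 2*l) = (l - 5)*(l - 2)*(l)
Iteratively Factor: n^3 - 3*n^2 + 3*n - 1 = (n - 1)*(n^2 - 2*n + 1) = (n - 1)^2*(n - 1)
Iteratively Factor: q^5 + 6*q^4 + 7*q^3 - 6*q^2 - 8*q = (q + 1)*(q^4 + 5*q^3 + 2*q^2 - 8*q) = q*(q + 1)*(q^3 + 5*q^2 + 2*q - 8) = q*(q + 1)*(q + 4)*(q^2 + q - 2) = q*(q + 1)*(q + 2)*(q + 4)*(q - 1)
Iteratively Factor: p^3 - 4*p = (p + 2)*(p^2 - 2*p) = (p - 2)*(p + 2)*(p)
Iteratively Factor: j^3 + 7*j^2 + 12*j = (j + 3)*(j^2 + 4*j) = (j + 3)*(j + 4)*(j)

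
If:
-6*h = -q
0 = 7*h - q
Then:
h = 0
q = 0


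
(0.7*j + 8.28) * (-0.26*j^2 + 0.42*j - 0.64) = -0.182*j^3 - 1.8588*j^2 + 3.0296*j - 5.2992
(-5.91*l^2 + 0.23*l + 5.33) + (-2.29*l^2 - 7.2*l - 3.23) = -8.2*l^2 - 6.97*l + 2.1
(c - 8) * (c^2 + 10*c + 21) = c^3 + 2*c^2 - 59*c - 168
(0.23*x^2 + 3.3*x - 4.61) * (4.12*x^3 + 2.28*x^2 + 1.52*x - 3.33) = 0.9476*x^5 + 14.1204*x^4 - 11.1196*x^3 - 6.2607*x^2 - 17.9962*x + 15.3513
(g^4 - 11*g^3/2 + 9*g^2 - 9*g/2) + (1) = g^4 - 11*g^3/2 + 9*g^2 - 9*g/2 + 1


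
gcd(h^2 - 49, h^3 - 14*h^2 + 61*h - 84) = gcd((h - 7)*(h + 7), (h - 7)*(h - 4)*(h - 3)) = h - 7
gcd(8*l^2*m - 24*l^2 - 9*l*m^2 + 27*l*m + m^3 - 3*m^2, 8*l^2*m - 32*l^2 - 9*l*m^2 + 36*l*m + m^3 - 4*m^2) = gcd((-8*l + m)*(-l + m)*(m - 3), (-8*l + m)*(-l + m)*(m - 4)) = 8*l^2 - 9*l*m + m^2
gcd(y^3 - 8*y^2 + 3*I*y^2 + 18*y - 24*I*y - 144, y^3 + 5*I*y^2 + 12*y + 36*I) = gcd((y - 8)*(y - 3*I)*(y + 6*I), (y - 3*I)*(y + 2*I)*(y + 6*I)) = y^2 + 3*I*y + 18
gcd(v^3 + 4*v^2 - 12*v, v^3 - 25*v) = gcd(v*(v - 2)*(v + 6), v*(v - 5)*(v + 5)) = v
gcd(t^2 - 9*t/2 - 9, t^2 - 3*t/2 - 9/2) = t + 3/2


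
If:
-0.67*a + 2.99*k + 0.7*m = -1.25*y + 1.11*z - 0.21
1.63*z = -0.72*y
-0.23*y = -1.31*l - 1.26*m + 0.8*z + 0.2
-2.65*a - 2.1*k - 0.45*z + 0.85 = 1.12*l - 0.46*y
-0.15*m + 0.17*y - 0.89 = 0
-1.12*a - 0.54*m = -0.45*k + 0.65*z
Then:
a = 1.38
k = -1.25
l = 1.84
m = -2.09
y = 3.39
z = -1.50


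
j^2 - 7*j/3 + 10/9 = (j - 5/3)*(j - 2/3)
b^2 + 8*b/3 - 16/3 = (b - 4/3)*(b + 4)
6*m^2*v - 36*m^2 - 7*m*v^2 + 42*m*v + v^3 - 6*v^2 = (-6*m + v)*(-m + v)*(v - 6)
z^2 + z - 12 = (z - 3)*(z + 4)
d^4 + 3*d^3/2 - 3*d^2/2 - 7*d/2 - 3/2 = (d - 3/2)*(d + 1)^3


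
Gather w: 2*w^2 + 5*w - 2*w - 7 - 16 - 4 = 2*w^2 + 3*w - 27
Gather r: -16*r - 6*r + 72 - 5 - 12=55 - 22*r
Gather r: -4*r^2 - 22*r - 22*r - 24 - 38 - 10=-4*r^2 - 44*r - 72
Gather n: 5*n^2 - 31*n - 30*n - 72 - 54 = 5*n^2 - 61*n - 126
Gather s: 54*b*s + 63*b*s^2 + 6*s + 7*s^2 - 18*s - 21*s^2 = s^2*(63*b - 14) + s*(54*b - 12)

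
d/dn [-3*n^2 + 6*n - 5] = 6 - 6*n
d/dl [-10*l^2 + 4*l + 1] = 4 - 20*l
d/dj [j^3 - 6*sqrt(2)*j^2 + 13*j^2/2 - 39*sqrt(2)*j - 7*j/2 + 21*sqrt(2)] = 3*j^2 - 12*sqrt(2)*j + 13*j - 39*sqrt(2) - 7/2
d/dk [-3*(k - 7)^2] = 42 - 6*k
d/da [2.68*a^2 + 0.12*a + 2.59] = 5.36*a + 0.12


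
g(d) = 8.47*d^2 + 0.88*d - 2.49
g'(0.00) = 0.88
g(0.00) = -2.49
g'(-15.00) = -253.22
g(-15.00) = 1890.06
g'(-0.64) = -9.96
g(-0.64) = 0.42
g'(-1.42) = -23.17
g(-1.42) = 13.34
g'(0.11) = 2.74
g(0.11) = -2.29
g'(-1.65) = -27.07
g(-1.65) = 19.12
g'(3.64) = 62.54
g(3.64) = 112.94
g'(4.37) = 74.91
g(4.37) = 163.11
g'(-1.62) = -26.56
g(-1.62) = 18.31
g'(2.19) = 37.98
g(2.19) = 40.06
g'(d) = 16.94*d + 0.88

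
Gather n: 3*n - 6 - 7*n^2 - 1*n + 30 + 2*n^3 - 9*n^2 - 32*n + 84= 2*n^3 - 16*n^2 - 30*n + 108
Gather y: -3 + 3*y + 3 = 3*y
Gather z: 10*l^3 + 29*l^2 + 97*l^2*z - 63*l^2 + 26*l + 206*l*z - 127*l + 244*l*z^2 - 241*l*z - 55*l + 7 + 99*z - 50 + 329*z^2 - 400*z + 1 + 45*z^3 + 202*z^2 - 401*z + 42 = 10*l^3 - 34*l^2 - 156*l + 45*z^3 + z^2*(244*l + 531) + z*(97*l^2 - 35*l - 702)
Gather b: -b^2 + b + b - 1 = -b^2 + 2*b - 1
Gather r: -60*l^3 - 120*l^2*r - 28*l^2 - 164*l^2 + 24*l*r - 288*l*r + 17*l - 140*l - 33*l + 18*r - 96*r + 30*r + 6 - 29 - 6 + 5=-60*l^3 - 192*l^2 - 156*l + r*(-120*l^2 - 264*l - 48) - 24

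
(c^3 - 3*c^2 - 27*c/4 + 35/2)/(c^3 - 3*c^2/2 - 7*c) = (c^2 + c/2 - 5)/(c*(c + 2))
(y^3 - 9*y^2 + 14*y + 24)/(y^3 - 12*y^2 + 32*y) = (y^2 - 5*y - 6)/(y*(y - 8))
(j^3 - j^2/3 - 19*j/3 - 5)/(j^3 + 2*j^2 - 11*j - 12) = (j + 5/3)/(j + 4)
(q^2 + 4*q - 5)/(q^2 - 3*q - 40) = (q - 1)/(q - 8)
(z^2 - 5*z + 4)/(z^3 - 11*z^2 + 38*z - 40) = (z - 1)/(z^2 - 7*z + 10)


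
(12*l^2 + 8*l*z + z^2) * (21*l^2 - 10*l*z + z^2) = 252*l^4 + 48*l^3*z - 47*l^2*z^2 - 2*l*z^3 + z^4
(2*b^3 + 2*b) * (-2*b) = -4*b^4 - 4*b^2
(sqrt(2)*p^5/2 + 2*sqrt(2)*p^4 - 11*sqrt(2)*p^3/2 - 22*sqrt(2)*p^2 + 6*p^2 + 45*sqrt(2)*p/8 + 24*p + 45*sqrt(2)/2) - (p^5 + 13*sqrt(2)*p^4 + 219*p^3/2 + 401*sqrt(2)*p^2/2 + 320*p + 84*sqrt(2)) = -p^5 + sqrt(2)*p^5/2 - 11*sqrt(2)*p^4 - 219*p^3/2 - 11*sqrt(2)*p^3/2 - 445*sqrt(2)*p^2/2 + 6*p^2 - 296*p + 45*sqrt(2)*p/8 - 123*sqrt(2)/2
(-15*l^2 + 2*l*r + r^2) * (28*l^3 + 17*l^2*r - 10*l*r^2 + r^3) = -420*l^5 - 199*l^4*r + 212*l^3*r^2 - 18*l^2*r^3 - 8*l*r^4 + r^5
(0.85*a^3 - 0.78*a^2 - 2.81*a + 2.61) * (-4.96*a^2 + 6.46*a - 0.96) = -4.216*a^5 + 9.3598*a^4 + 8.0828*a^3 - 30.3494*a^2 + 19.5582*a - 2.5056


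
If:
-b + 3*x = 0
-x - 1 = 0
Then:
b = -3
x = -1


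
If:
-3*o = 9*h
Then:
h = -o/3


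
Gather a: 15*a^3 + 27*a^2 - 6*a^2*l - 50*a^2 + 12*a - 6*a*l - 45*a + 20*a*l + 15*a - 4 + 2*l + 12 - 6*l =15*a^3 + a^2*(-6*l - 23) + a*(14*l - 18) - 4*l + 8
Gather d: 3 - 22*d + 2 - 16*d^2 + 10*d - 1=-16*d^2 - 12*d + 4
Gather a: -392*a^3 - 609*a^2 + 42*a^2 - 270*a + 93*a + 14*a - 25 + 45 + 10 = -392*a^3 - 567*a^2 - 163*a + 30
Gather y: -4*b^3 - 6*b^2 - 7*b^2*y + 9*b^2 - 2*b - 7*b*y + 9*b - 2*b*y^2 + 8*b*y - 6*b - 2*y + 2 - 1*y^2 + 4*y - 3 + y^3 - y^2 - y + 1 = -4*b^3 + 3*b^2 + b + y^3 + y^2*(-2*b - 2) + y*(-7*b^2 + b + 1)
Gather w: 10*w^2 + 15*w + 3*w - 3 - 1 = 10*w^2 + 18*w - 4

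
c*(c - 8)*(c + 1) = c^3 - 7*c^2 - 8*c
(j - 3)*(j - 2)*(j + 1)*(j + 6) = j^4 + 2*j^3 - 23*j^2 + 12*j + 36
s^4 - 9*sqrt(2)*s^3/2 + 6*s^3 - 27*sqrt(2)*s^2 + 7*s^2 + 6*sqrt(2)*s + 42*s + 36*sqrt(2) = (s + 6)*(s - 3*sqrt(2))*(s - 2*sqrt(2))*(s + sqrt(2)/2)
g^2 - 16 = (g - 4)*(g + 4)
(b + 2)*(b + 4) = b^2 + 6*b + 8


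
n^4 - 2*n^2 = n^2*(n - sqrt(2))*(n + sqrt(2))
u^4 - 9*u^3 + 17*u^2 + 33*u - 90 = (u - 5)*(u - 3)^2*(u + 2)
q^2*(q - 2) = q^3 - 2*q^2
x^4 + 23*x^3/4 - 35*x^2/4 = x^2*(x - 5/4)*(x + 7)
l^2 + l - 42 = (l - 6)*(l + 7)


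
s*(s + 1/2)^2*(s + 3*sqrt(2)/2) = s^4 + s^3 + 3*sqrt(2)*s^3/2 + s^2/4 + 3*sqrt(2)*s^2/2 + 3*sqrt(2)*s/8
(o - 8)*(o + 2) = o^2 - 6*o - 16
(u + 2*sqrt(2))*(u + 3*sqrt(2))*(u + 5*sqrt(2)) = u^3 + 10*sqrt(2)*u^2 + 62*u + 60*sqrt(2)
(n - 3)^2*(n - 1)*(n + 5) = n^4 - 2*n^3 - 20*n^2 + 66*n - 45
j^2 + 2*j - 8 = (j - 2)*(j + 4)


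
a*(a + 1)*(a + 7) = a^3 + 8*a^2 + 7*a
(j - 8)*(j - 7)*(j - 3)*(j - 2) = j^4 - 20*j^3 + 137*j^2 - 370*j + 336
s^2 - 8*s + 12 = (s - 6)*(s - 2)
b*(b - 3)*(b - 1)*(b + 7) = b^4 + 3*b^3 - 25*b^2 + 21*b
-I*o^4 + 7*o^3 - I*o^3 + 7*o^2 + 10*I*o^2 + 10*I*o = o*(o + 2*I)*(o + 5*I)*(-I*o - I)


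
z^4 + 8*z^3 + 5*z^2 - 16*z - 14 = (z + 1)*(z + 7)*(z - sqrt(2))*(z + sqrt(2))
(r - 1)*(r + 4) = r^2 + 3*r - 4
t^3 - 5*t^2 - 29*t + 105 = (t - 7)*(t - 3)*(t + 5)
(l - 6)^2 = l^2 - 12*l + 36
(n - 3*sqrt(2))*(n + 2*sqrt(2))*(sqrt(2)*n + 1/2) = sqrt(2)*n^3 - 3*n^2/2 - 25*sqrt(2)*n/2 - 6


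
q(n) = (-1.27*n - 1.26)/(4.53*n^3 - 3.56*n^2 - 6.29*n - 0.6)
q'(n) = (-1.27*n - 1.26)*(-13.59*n^2 + 7.12*n + 6.29)/(4.53*n^3 - 3.56*n^2 - 6.29*n - 0.6)^2 - 1.27/(4.53*n^3 - 3.56*n^2 - 6.29*n - 0.6)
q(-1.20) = -0.04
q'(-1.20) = 0.05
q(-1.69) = -0.04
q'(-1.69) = -0.02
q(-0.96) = 0.02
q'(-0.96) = 0.84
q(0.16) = 0.87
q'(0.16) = -2.92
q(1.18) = 0.50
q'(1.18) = 0.61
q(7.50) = -0.01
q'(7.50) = 0.00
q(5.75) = -0.01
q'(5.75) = 0.01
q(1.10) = 0.46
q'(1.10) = 0.40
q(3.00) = -0.07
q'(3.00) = 0.08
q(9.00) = -0.00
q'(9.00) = 0.00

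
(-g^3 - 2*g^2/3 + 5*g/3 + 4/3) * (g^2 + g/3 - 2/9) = -g^5 - g^4 + 5*g^3/3 + 55*g^2/27 + 2*g/27 - 8/27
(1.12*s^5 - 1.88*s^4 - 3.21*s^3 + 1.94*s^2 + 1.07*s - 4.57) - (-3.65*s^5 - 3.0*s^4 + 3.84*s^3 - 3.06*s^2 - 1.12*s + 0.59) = 4.77*s^5 + 1.12*s^4 - 7.05*s^3 + 5.0*s^2 + 2.19*s - 5.16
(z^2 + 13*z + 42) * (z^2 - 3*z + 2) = z^4 + 10*z^3 + 5*z^2 - 100*z + 84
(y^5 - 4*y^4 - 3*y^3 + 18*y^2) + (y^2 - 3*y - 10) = y^5 - 4*y^4 - 3*y^3 + 19*y^2 - 3*y - 10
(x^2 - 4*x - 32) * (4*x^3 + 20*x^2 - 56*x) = 4*x^5 + 4*x^4 - 264*x^3 - 416*x^2 + 1792*x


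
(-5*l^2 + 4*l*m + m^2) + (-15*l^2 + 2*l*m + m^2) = -20*l^2 + 6*l*m + 2*m^2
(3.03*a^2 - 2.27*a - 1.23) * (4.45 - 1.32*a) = -3.9996*a^3 + 16.4799*a^2 - 8.4779*a - 5.4735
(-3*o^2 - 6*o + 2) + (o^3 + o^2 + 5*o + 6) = o^3 - 2*o^2 - o + 8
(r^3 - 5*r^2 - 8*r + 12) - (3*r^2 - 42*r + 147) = r^3 - 8*r^2 + 34*r - 135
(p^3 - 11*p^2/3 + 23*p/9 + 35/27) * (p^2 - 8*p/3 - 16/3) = p^5 - 19*p^4/3 + 7*p^3 + 379*p^2/27 - 1384*p/81 - 560/81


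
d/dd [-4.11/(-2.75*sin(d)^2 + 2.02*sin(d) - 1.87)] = (8.3022 - 22.605*sin(d))*cos(d)/(2.75*sin(d)^2 - 2.02*sin(d) + 1.87)^2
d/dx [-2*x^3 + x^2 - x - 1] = -6*x^2 + 2*x - 1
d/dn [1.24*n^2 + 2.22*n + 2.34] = 2.48*n + 2.22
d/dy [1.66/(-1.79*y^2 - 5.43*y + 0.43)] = (5.9428*y + 9.0138)/(1.79*y^2 + 5.43*y - 0.43)^2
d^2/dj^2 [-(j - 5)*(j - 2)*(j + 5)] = 4 - 6*j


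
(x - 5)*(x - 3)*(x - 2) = x^3 - 10*x^2 + 31*x - 30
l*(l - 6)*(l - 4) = l^3 - 10*l^2 + 24*l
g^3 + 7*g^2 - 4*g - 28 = (g - 2)*(g + 2)*(g + 7)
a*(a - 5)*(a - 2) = a^3 - 7*a^2 + 10*a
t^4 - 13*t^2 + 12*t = t*(t - 3)*(t - 1)*(t + 4)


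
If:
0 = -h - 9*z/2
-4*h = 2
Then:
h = -1/2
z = 1/9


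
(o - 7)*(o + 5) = o^2 - 2*o - 35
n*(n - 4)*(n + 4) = n^3 - 16*n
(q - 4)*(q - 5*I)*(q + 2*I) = q^3 - 4*q^2 - 3*I*q^2 + 10*q + 12*I*q - 40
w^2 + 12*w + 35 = (w + 5)*(w + 7)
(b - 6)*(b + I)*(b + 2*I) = b^3 - 6*b^2 + 3*I*b^2 - 2*b - 18*I*b + 12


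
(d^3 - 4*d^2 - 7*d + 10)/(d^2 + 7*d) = (d^3 - 4*d^2 - 7*d + 10)/(d*(d + 7))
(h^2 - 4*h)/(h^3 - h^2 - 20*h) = (4 - h)/(-h^2 + h + 20)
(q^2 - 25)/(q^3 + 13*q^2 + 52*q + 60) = (q - 5)/(q^2 + 8*q + 12)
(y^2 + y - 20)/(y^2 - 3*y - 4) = (y + 5)/(y + 1)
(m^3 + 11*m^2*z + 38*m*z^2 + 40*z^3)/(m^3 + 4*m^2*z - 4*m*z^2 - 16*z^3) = (-m - 5*z)/(-m + 2*z)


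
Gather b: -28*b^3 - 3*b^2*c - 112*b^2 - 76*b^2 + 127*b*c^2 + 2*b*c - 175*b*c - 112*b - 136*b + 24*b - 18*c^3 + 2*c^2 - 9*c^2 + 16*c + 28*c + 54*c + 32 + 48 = -28*b^3 + b^2*(-3*c - 188) + b*(127*c^2 - 173*c - 224) - 18*c^3 - 7*c^2 + 98*c + 80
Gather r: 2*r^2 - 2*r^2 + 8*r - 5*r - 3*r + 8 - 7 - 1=0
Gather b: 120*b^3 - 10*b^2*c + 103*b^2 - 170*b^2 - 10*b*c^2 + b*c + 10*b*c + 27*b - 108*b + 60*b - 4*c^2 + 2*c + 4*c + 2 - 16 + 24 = 120*b^3 + b^2*(-10*c - 67) + b*(-10*c^2 + 11*c - 21) - 4*c^2 + 6*c + 10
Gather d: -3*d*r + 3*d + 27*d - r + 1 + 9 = d*(30 - 3*r) - r + 10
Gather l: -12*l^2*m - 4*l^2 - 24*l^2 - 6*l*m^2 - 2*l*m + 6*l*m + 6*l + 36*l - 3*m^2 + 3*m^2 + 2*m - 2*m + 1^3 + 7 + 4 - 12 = l^2*(-12*m - 28) + l*(-6*m^2 + 4*m + 42)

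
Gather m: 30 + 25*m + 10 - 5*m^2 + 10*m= -5*m^2 + 35*m + 40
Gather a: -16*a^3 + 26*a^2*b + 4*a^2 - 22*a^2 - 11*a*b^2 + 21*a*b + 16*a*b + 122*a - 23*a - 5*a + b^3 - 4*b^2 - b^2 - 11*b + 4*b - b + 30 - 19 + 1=-16*a^3 + a^2*(26*b - 18) + a*(-11*b^2 + 37*b + 94) + b^3 - 5*b^2 - 8*b + 12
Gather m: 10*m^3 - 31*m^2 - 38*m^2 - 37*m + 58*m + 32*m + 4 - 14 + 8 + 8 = 10*m^3 - 69*m^2 + 53*m + 6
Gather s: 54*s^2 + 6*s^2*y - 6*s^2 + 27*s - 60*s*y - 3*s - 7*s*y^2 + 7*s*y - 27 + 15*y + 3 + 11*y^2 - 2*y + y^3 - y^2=s^2*(6*y + 48) + s*(-7*y^2 - 53*y + 24) + y^3 + 10*y^2 + 13*y - 24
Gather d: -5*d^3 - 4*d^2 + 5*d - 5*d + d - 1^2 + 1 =-5*d^3 - 4*d^2 + d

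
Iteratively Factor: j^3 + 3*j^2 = (j)*(j^2 + 3*j) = j^2*(j + 3)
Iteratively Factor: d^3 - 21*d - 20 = (d + 4)*(d^2 - 4*d - 5) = (d - 5)*(d + 4)*(d + 1)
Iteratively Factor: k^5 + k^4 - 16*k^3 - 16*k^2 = (k)*(k^4 + k^3 - 16*k^2 - 16*k) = k*(k + 1)*(k^3 - 16*k) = k^2*(k + 1)*(k^2 - 16) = k^2*(k + 1)*(k + 4)*(k - 4)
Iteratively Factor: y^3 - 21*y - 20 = (y + 4)*(y^2 - 4*y - 5) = (y + 1)*(y + 4)*(y - 5)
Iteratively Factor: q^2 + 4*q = (q)*(q + 4)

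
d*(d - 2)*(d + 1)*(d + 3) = d^4 + 2*d^3 - 5*d^2 - 6*d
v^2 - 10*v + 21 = (v - 7)*(v - 3)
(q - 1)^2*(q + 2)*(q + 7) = q^4 + 7*q^3 - 3*q^2 - 19*q + 14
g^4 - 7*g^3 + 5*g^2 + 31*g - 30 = (g - 5)*(g - 3)*(g - 1)*(g + 2)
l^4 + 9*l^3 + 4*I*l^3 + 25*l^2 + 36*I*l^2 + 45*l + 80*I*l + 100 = (l + 4)*(l + 5)*(l - I)*(l + 5*I)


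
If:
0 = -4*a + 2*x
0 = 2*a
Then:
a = 0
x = 0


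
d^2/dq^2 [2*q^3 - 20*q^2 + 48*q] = 12*q - 40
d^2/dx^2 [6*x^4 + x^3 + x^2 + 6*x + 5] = 72*x^2 + 6*x + 2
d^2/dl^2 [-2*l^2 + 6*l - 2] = -4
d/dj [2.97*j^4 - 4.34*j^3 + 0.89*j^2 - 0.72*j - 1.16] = 11.88*j^3 - 13.02*j^2 + 1.78*j - 0.72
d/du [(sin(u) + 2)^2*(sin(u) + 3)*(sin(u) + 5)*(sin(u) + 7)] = (5*sin(u)^4 + 76*sin(u)^3 + 405*sin(u)^2 + 898*sin(u) + 704)*cos(u)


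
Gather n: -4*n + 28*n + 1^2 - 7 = 24*n - 6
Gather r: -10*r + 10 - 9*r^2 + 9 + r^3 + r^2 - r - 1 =r^3 - 8*r^2 - 11*r + 18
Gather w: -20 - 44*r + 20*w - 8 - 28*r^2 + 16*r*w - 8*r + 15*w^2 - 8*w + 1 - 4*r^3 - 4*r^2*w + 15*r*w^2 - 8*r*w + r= -4*r^3 - 28*r^2 - 51*r + w^2*(15*r + 15) + w*(-4*r^2 + 8*r + 12) - 27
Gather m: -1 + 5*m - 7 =5*m - 8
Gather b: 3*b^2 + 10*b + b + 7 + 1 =3*b^2 + 11*b + 8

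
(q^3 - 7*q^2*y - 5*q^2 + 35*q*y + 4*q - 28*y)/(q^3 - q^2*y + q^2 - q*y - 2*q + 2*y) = (-q^2 + 7*q*y + 4*q - 28*y)/(-q^2 + q*y - 2*q + 2*y)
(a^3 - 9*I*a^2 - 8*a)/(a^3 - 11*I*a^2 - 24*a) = (a - I)/(a - 3*I)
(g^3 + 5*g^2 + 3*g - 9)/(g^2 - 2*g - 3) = (-g^3 - 5*g^2 - 3*g + 9)/(-g^2 + 2*g + 3)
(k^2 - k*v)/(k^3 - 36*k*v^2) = (k - v)/(k^2 - 36*v^2)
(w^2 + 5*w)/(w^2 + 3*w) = (w + 5)/(w + 3)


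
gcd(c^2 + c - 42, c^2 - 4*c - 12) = c - 6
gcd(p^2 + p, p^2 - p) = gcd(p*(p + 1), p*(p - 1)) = p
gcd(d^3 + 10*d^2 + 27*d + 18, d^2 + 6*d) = d + 6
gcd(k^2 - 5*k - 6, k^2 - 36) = k - 6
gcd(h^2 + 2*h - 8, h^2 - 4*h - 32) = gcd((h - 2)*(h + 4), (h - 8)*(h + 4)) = h + 4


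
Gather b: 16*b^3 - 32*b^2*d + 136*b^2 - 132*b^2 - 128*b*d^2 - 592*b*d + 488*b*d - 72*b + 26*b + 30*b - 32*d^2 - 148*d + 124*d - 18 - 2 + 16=16*b^3 + b^2*(4 - 32*d) + b*(-128*d^2 - 104*d - 16) - 32*d^2 - 24*d - 4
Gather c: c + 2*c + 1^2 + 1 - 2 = 3*c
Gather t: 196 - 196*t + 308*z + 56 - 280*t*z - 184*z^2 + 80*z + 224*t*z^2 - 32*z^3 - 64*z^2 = t*(224*z^2 - 280*z - 196) - 32*z^3 - 248*z^2 + 388*z + 252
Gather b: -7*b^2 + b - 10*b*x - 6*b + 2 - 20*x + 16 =-7*b^2 + b*(-10*x - 5) - 20*x + 18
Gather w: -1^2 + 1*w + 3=w + 2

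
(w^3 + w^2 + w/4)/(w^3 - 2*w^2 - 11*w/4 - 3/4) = w/(w - 3)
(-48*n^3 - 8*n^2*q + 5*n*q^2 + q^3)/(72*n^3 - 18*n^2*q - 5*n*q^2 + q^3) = (4*n + q)/(-6*n + q)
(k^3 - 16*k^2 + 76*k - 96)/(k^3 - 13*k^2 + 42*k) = (k^2 - 10*k + 16)/(k*(k - 7))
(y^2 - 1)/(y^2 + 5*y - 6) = (y + 1)/(y + 6)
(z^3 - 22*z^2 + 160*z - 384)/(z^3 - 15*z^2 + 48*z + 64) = (z - 6)/(z + 1)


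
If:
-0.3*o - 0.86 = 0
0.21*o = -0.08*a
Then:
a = 7.52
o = -2.87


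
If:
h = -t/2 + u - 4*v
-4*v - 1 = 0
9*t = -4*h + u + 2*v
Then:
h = 17*u/14 + 37/28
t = -3*u/7 - 9/14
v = -1/4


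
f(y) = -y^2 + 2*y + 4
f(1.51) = 4.74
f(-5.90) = -42.61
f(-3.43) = -14.62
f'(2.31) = -2.62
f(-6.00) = -44.00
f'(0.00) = 2.00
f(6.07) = -20.70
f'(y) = 2 - 2*y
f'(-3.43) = 8.86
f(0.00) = 4.00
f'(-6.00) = 14.00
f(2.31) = 3.28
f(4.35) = -6.22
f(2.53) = 2.66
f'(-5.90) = 13.80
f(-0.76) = 1.90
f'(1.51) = -1.02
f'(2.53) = -3.06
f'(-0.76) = 3.52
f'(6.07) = -10.14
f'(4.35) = -6.70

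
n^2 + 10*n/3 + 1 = (n + 1/3)*(n + 3)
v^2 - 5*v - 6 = (v - 6)*(v + 1)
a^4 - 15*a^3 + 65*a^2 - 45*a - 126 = (a - 7)*(a - 6)*(a - 3)*(a + 1)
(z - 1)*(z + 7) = z^2 + 6*z - 7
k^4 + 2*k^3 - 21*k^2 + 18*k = k*(k - 3)*(k - 1)*(k + 6)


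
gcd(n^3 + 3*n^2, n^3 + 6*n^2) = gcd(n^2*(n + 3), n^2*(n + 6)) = n^2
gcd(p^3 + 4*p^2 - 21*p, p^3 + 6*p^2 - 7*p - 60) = p - 3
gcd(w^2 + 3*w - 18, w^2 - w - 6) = w - 3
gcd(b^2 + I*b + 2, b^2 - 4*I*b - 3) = b - I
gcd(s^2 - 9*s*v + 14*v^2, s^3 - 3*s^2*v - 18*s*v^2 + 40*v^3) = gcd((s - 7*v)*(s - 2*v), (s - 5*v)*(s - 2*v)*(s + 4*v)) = s - 2*v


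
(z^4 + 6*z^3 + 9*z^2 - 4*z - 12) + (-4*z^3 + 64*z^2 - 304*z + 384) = z^4 + 2*z^3 + 73*z^2 - 308*z + 372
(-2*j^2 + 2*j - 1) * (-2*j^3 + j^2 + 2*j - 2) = 4*j^5 - 6*j^4 + 7*j^2 - 6*j + 2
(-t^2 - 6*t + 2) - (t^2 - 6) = -2*t^2 - 6*t + 8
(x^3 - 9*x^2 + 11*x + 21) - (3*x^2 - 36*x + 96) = x^3 - 12*x^2 + 47*x - 75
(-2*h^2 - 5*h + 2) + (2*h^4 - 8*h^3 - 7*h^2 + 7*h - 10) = 2*h^4 - 8*h^3 - 9*h^2 + 2*h - 8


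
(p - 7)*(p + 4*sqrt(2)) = p^2 - 7*p + 4*sqrt(2)*p - 28*sqrt(2)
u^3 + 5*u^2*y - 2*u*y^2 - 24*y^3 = (u - 2*y)*(u + 3*y)*(u + 4*y)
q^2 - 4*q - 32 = (q - 8)*(q + 4)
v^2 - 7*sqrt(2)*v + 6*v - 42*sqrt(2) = (v + 6)*(v - 7*sqrt(2))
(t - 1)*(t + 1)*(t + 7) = t^3 + 7*t^2 - t - 7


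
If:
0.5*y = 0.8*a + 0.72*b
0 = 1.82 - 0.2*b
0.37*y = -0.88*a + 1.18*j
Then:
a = 0.625*y - 8.19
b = 9.10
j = 0.779661016949153*y - 6.10779661016949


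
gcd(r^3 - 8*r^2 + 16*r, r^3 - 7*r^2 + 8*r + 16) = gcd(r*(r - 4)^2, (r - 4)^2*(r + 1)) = r^2 - 8*r + 16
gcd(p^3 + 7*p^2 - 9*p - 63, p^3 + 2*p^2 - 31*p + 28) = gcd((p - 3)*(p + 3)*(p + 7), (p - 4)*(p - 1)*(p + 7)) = p + 7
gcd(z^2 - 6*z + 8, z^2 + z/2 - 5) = z - 2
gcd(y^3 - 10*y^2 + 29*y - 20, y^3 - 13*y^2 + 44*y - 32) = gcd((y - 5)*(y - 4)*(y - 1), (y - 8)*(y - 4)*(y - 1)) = y^2 - 5*y + 4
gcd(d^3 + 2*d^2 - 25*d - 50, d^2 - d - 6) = d + 2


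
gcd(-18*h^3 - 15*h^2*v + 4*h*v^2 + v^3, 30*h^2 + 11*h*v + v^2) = 6*h + v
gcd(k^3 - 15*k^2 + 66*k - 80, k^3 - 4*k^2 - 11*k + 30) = k^2 - 7*k + 10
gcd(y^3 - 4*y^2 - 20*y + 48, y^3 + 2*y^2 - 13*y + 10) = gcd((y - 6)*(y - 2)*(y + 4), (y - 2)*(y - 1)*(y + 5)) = y - 2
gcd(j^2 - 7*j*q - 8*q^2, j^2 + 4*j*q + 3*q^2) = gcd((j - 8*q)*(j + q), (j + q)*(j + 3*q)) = j + q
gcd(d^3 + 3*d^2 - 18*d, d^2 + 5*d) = d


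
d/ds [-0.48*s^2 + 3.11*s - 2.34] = 3.11 - 0.96*s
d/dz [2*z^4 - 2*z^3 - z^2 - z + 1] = 8*z^3 - 6*z^2 - 2*z - 1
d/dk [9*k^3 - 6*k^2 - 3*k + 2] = 27*k^2 - 12*k - 3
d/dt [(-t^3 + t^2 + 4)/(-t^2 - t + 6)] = (t^2 + 6*t + 1)/(t^2 + 6*t + 9)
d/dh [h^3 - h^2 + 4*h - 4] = 3*h^2 - 2*h + 4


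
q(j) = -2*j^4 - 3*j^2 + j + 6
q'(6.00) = -1763.00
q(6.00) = -2688.00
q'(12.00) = -13895.00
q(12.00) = -41886.00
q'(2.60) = -155.21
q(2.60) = -103.08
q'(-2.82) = 197.33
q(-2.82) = -147.16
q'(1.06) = -14.89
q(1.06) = 1.16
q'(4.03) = -546.79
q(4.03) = -566.23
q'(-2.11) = 88.81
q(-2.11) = -49.11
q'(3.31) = -308.98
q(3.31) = -263.63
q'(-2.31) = 113.47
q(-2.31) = -69.27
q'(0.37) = -1.63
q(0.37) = 5.92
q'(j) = -8*j^3 - 6*j + 1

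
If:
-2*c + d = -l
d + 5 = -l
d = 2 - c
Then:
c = -5/2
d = 9/2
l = -19/2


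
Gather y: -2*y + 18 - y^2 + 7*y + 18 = -y^2 + 5*y + 36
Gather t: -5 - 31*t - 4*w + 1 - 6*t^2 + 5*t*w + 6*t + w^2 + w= -6*t^2 + t*(5*w - 25) + w^2 - 3*w - 4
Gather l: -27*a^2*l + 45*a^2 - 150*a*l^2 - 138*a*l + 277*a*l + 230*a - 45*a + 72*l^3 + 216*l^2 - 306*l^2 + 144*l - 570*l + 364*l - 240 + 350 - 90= 45*a^2 + 185*a + 72*l^3 + l^2*(-150*a - 90) + l*(-27*a^2 + 139*a - 62) + 20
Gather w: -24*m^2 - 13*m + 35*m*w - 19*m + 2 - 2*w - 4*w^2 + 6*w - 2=-24*m^2 - 32*m - 4*w^2 + w*(35*m + 4)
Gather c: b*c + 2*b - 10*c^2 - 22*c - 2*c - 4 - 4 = 2*b - 10*c^2 + c*(b - 24) - 8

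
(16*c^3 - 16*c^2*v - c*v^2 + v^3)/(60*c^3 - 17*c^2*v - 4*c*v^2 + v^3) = (4*c^2 - 5*c*v + v^2)/(15*c^2 - 8*c*v + v^2)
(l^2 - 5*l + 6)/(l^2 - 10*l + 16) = (l - 3)/(l - 8)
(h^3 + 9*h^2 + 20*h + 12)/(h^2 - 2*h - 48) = (h^2 + 3*h + 2)/(h - 8)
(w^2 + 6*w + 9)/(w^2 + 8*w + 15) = (w + 3)/(w + 5)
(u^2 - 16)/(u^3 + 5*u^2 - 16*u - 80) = 1/(u + 5)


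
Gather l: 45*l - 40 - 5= 45*l - 45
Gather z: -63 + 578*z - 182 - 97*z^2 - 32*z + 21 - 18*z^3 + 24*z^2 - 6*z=-18*z^3 - 73*z^2 + 540*z - 224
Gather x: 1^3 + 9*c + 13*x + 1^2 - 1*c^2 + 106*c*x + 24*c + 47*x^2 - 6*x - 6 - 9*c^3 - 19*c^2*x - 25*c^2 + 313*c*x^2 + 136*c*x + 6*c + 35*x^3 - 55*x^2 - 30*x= -9*c^3 - 26*c^2 + 39*c + 35*x^3 + x^2*(313*c - 8) + x*(-19*c^2 + 242*c - 23) - 4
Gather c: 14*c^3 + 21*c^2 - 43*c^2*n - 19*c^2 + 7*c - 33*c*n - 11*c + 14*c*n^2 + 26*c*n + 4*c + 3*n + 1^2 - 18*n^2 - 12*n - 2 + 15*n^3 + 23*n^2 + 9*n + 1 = 14*c^3 + c^2*(2 - 43*n) + c*(14*n^2 - 7*n) + 15*n^3 + 5*n^2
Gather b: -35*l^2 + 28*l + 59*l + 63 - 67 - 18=-35*l^2 + 87*l - 22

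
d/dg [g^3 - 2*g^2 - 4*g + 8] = 3*g^2 - 4*g - 4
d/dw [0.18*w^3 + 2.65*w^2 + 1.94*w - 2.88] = 0.54*w^2 + 5.3*w + 1.94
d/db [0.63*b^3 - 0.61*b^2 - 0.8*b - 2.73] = 1.89*b^2 - 1.22*b - 0.8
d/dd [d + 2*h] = 1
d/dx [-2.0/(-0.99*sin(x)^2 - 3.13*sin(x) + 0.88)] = -(3.96*sin(x) + 6.26)*cos(x)/(0.99*sin(x)^2 + 3.13*sin(x) - 0.88)^2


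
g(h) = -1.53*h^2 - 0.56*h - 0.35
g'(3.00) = -9.74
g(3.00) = -15.80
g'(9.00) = -28.10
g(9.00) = -129.32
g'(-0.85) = 2.04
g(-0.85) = -0.98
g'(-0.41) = 0.69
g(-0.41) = -0.38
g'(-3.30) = 9.54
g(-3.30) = -15.16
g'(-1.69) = 4.61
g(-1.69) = -3.77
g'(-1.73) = 4.73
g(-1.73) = -3.96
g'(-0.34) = 0.48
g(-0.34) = -0.34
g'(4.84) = -15.37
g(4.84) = -38.90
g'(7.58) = -23.75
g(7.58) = -92.50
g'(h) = -3.06*h - 0.56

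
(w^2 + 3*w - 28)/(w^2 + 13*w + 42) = (w - 4)/(w + 6)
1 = 1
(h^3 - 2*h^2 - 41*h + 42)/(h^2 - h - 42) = h - 1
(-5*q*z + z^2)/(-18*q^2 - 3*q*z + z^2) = z*(5*q - z)/(18*q^2 + 3*q*z - z^2)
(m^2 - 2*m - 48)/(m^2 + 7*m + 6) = (m - 8)/(m + 1)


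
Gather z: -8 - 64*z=-64*z - 8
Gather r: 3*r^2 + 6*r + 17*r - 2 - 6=3*r^2 + 23*r - 8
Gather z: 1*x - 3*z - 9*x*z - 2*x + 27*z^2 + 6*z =-x + 27*z^2 + z*(3 - 9*x)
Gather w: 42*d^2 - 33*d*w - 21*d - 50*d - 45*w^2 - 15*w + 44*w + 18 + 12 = 42*d^2 - 71*d - 45*w^2 + w*(29 - 33*d) + 30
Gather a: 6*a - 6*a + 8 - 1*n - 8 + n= 0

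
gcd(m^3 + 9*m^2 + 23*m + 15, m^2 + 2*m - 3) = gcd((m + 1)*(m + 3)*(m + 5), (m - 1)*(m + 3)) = m + 3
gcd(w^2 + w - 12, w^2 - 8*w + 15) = w - 3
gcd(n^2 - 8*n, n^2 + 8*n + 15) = 1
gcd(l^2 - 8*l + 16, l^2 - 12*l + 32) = l - 4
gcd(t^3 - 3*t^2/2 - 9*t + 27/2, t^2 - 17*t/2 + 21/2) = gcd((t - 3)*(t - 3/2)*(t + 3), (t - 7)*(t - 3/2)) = t - 3/2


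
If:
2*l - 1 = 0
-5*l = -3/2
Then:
No Solution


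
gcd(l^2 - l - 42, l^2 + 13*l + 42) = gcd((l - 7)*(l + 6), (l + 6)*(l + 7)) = l + 6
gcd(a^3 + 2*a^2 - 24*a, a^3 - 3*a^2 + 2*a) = a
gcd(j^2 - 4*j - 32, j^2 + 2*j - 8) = j + 4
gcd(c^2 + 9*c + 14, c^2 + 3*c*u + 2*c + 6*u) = c + 2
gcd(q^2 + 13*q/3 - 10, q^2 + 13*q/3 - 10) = q^2 + 13*q/3 - 10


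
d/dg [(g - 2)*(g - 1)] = 2*g - 3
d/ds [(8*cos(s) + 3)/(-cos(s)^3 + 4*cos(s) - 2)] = 4*(103*sin(s) - 16*sin(2*s) - 9*sin(3*s) - 8*sin(4*s))/(13*cos(s) - cos(3*s) - 8)^2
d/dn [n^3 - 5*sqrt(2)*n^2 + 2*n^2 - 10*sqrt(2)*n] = 3*n^2 - 10*sqrt(2)*n + 4*n - 10*sqrt(2)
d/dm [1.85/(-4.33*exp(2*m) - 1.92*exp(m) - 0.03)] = (16.021*exp(m) + 3.552)*exp(m)/(4.33*exp(2*m) + 1.92*exp(m) + 0.03)^2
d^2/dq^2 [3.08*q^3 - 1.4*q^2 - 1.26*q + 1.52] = 18.48*q - 2.8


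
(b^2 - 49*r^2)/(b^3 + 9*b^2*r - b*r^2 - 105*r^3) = (-b + 7*r)/(-b^2 - 2*b*r + 15*r^2)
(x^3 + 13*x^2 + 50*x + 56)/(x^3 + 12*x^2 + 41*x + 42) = (x + 4)/(x + 3)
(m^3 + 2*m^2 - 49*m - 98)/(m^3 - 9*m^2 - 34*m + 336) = (m^2 + 9*m + 14)/(m^2 - 2*m - 48)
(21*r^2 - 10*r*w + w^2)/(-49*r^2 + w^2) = (-3*r + w)/(7*r + w)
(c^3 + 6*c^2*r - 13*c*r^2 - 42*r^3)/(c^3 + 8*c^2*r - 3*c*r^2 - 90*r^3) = (c^2 + 9*c*r + 14*r^2)/(c^2 + 11*c*r + 30*r^2)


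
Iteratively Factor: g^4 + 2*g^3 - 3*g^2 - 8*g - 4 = (g + 1)*(g^3 + g^2 - 4*g - 4) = (g + 1)*(g + 2)*(g^2 - g - 2) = (g - 2)*(g + 1)*(g + 2)*(g + 1)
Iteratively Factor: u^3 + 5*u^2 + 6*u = (u + 3)*(u^2 + 2*u) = u*(u + 3)*(u + 2)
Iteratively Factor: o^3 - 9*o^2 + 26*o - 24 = (o - 2)*(o^2 - 7*o + 12) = (o - 4)*(o - 2)*(o - 3)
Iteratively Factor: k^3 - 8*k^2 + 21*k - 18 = (k - 2)*(k^2 - 6*k + 9) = (k - 3)*(k - 2)*(k - 3)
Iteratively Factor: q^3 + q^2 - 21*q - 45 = (q + 3)*(q^2 - 2*q - 15) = (q + 3)^2*(q - 5)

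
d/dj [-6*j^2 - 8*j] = -12*j - 8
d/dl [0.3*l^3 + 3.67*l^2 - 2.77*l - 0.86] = 0.9*l^2 + 7.34*l - 2.77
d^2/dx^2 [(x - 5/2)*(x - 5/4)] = 2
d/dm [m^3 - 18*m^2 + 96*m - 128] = 3*m^2 - 36*m + 96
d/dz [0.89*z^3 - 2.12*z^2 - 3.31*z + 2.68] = 2.67*z^2 - 4.24*z - 3.31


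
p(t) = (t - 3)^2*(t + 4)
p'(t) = (t - 3)^2 + (t + 4)*(2*t - 6) = (t - 3)*(3*t + 5)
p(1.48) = 12.66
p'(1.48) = -14.35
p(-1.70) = 50.81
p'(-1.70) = 0.47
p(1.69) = 9.76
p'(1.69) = -13.19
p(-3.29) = 28.09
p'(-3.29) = 30.63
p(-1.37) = 50.22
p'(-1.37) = -3.89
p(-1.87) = 50.52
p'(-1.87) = 2.97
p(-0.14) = 38.06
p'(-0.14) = -14.38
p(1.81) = 8.23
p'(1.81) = -12.41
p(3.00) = 0.00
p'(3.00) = 0.00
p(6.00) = 90.00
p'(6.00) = 69.00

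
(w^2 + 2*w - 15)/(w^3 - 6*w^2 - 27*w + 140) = (w - 3)/(w^2 - 11*w + 28)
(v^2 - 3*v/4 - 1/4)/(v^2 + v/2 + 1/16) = 4*(v - 1)/(4*v + 1)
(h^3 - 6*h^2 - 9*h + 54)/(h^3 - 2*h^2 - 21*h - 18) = (h - 3)/(h + 1)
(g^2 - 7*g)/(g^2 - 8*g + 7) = g/(g - 1)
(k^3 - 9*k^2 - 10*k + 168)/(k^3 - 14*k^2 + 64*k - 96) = (k^2 - 3*k - 28)/(k^2 - 8*k + 16)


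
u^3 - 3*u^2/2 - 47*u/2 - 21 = (u - 6)*(u + 1)*(u + 7/2)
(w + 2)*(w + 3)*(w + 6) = w^3 + 11*w^2 + 36*w + 36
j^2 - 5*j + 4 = (j - 4)*(j - 1)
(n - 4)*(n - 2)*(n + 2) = n^3 - 4*n^2 - 4*n + 16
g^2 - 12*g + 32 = (g - 8)*(g - 4)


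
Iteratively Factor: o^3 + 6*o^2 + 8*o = (o + 4)*(o^2 + 2*o) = (o + 2)*(o + 4)*(o)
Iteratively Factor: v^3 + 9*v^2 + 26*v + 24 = (v + 2)*(v^2 + 7*v + 12) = (v + 2)*(v + 4)*(v + 3)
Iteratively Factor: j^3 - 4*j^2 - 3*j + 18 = (j - 3)*(j^2 - j - 6) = (j - 3)*(j + 2)*(j - 3)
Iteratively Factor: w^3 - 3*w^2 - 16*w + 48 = (w - 3)*(w^2 - 16) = (w - 3)*(w + 4)*(w - 4)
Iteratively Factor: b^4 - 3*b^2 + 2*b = (b - 1)*(b^3 + b^2 - 2*b) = b*(b - 1)*(b^2 + b - 2) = b*(b - 1)^2*(b + 2)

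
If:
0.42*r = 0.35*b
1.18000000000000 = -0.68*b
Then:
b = -1.74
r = -1.45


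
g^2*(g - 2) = g^3 - 2*g^2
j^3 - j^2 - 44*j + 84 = (j - 6)*(j - 2)*(j + 7)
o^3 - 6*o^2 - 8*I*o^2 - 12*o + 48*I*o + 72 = (o - 6)*(o - 6*I)*(o - 2*I)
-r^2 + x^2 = (-r + x)*(r + x)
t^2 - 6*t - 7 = (t - 7)*(t + 1)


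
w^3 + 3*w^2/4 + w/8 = w*(w + 1/4)*(w + 1/2)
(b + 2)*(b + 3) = b^2 + 5*b + 6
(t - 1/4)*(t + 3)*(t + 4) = t^3 + 27*t^2/4 + 41*t/4 - 3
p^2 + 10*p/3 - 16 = (p - 8/3)*(p + 6)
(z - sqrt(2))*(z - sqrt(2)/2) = z^2 - 3*sqrt(2)*z/2 + 1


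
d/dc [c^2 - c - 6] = 2*c - 1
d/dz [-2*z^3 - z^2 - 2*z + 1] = -6*z^2 - 2*z - 2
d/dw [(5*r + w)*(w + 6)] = 5*r + 2*w + 6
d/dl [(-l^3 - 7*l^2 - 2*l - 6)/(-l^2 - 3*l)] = (l^4 + 6*l^3 + 19*l^2 - 12*l - 18)/(l^2*(l^2 + 6*l + 9))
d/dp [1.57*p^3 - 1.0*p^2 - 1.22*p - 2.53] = 4.71*p^2 - 2.0*p - 1.22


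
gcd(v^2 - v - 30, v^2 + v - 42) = v - 6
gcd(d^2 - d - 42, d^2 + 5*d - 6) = d + 6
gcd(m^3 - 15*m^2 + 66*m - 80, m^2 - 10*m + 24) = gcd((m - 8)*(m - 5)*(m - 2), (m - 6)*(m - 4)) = 1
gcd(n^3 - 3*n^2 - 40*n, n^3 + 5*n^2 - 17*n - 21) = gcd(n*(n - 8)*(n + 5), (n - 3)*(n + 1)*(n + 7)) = 1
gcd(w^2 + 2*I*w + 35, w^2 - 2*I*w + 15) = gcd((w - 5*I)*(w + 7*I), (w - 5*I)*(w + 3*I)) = w - 5*I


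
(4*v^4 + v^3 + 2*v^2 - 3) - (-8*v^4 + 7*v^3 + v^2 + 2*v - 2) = 12*v^4 - 6*v^3 + v^2 - 2*v - 1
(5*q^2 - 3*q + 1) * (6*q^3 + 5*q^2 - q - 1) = 30*q^5 + 7*q^4 - 14*q^3 + 3*q^2 + 2*q - 1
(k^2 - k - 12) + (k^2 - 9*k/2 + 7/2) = 2*k^2 - 11*k/2 - 17/2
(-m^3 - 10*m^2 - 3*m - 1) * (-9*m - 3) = 9*m^4 + 93*m^3 + 57*m^2 + 18*m + 3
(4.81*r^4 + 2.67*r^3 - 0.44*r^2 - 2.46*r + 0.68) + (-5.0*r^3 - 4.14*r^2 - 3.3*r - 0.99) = 4.81*r^4 - 2.33*r^3 - 4.58*r^2 - 5.76*r - 0.31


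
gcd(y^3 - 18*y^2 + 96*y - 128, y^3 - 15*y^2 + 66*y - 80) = y^2 - 10*y + 16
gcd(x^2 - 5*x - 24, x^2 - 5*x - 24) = x^2 - 5*x - 24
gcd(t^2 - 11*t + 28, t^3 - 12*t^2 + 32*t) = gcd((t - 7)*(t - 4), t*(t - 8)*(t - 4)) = t - 4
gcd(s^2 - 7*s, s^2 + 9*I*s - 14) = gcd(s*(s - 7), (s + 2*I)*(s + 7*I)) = 1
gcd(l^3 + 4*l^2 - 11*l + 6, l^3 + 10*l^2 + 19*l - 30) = l^2 + 5*l - 6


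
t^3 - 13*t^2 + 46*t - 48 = (t - 8)*(t - 3)*(t - 2)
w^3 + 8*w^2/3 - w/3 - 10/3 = (w - 1)*(w + 5/3)*(w + 2)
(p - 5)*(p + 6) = p^2 + p - 30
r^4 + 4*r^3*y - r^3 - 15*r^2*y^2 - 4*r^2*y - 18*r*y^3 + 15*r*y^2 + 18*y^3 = (r - 1)*(r - 3*y)*(r + y)*(r + 6*y)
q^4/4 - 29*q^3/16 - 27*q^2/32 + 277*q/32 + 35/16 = (q/4 + 1/2)*(q - 7)*(q - 5/2)*(q + 1/4)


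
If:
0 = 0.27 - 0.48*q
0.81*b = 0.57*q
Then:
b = 0.40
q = 0.56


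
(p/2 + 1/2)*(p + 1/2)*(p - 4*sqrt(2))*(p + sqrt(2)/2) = p^4/2 - 7*sqrt(2)*p^3/4 + 3*p^3/4 - 21*sqrt(2)*p^2/8 - 7*p^2/4 - 3*p - 7*sqrt(2)*p/8 - 1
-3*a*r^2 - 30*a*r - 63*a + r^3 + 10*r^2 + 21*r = (-3*a + r)*(r + 3)*(r + 7)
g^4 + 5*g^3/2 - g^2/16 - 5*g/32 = g*(g - 1/4)*(g + 1/4)*(g + 5/2)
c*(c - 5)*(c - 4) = c^3 - 9*c^2 + 20*c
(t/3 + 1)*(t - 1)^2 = t^3/3 + t^2/3 - 5*t/3 + 1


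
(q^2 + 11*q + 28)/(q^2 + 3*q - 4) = (q + 7)/(q - 1)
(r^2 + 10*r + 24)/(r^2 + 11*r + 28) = (r + 6)/(r + 7)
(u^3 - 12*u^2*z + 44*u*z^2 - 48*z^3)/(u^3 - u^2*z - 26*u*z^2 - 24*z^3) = (u^2 - 6*u*z + 8*z^2)/(u^2 + 5*u*z + 4*z^2)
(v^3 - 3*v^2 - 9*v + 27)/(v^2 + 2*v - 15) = (v^2 - 9)/(v + 5)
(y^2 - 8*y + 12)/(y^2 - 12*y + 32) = (y^2 - 8*y + 12)/(y^2 - 12*y + 32)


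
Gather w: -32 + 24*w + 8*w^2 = 8*w^2 + 24*w - 32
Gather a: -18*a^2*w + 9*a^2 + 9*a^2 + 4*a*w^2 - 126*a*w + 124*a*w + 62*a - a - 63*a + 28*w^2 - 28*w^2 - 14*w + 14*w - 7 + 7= a^2*(18 - 18*w) + a*(4*w^2 - 2*w - 2)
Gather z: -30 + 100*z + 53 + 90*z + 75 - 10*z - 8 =180*z + 90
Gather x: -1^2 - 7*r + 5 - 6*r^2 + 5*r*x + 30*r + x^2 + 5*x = -6*r^2 + 23*r + x^2 + x*(5*r + 5) + 4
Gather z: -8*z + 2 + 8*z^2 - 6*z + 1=8*z^2 - 14*z + 3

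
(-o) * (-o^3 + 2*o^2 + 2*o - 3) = o^4 - 2*o^3 - 2*o^2 + 3*o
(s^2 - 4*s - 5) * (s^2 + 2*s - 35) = s^4 - 2*s^3 - 48*s^2 + 130*s + 175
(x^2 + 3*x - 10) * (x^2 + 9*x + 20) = x^4 + 12*x^3 + 37*x^2 - 30*x - 200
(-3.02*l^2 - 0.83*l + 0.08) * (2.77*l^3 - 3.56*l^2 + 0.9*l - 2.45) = -8.3654*l^5 + 8.4521*l^4 + 0.4584*l^3 + 6.3672*l^2 + 2.1055*l - 0.196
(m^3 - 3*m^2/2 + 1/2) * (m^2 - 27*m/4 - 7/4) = m^5 - 33*m^4/4 + 67*m^3/8 + 25*m^2/8 - 27*m/8 - 7/8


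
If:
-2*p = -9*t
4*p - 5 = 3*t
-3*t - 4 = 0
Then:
No Solution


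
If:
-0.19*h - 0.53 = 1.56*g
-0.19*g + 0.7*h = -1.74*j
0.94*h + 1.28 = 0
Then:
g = -0.17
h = -1.36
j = 0.53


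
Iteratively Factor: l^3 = (l)*(l^2) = l^2*(l)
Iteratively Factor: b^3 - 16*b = (b - 4)*(b^2 + 4*b) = (b - 4)*(b + 4)*(b)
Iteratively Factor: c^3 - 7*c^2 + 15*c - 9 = (c - 1)*(c^2 - 6*c + 9) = (c - 3)*(c - 1)*(c - 3)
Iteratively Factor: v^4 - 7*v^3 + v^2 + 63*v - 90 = (v + 3)*(v^3 - 10*v^2 + 31*v - 30) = (v - 3)*(v + 3)*(v^2 - 7*v + 10) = (v - 5)*(v - 3)*(v + 3)*(v - 2)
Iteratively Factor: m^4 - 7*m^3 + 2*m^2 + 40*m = (m - 5)*(m^3 - 2*m^2 - 8*m) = (m - 5)*(m + 2)*(m^2 - 4*m) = (m - 5)*(m - 4)*(m + 2)*(m)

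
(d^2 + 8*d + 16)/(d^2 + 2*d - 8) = (d + 4)/(d - 2)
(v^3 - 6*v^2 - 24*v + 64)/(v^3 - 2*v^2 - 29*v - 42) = (-v^3 + 6*v^2 + 24*v - 64)/(-v^3 + 2*v^2 + 29*v + 42)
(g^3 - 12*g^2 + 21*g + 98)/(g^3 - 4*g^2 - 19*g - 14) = (g - 7)/(g + 1)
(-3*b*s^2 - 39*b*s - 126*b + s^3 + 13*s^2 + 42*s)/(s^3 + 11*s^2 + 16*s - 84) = (-3*b + s)/(s - 2)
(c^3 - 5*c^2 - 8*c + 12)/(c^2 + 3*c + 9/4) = 4*(c^3 - 5*c^2 - 8*c + 12)/(4*c^2 + 12*c + 9)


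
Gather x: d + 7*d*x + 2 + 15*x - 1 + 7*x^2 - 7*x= d + 7*x^2 + x*(7*d + 8) + 1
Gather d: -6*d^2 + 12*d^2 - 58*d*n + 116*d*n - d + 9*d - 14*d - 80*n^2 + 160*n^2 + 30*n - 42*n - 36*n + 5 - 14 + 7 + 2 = 6*d^2 + d*(58*n - 6) + 80*n^2 - 48*n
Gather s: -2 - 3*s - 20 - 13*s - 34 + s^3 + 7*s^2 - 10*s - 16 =s^3 + 7*s^2 - 26*s - 72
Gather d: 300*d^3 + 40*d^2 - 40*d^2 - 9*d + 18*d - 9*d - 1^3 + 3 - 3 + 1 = 300*d^3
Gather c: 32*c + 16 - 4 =32*c + 12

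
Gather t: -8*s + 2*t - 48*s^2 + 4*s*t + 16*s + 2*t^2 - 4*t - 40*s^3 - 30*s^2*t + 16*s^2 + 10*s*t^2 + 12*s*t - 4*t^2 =-40*s^3 - 32*s^2 + 8*s + t^2*(10*s - 2) + t*(-30*s^2 + 16*s - 2)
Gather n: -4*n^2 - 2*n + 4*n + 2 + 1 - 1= -4*n^2 + 2*n + 2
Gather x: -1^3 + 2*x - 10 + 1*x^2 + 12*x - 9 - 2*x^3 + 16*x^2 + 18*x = -2*x^3 + 17*x^2 + 32*x - 20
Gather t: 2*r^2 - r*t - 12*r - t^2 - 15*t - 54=2*r^2 - 12*r - t^2 + t*(-r - 15) - 54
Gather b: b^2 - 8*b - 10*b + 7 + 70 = b^2 - 18*b + 77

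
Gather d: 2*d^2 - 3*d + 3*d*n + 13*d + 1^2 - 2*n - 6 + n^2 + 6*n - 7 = 2*d^2 + d*(3*n + 10) + n^2 + 4*n - 12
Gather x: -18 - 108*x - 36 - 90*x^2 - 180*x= -90*x^2 - 288*x - 54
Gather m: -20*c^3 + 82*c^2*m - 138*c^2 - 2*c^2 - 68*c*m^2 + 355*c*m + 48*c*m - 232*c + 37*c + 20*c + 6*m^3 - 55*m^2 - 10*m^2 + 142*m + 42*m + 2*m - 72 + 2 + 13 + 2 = -20*c^3 - 140*c^2 - 175*c + 6*m^3 + m^2*(-68*c - 65) + m*(82*c^2 + 403*c + 186) - 55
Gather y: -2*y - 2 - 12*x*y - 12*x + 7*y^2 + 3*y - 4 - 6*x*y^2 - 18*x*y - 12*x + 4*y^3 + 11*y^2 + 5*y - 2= -24*x + 4*y^3 + y^2*(18 - 6*x) + y*(6 - 30*x) - 8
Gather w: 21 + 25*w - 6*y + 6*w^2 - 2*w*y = 6*w^2 + w*(25 - 2*y) - 6*y + 21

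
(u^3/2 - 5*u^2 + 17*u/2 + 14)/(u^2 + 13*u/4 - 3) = 2*(u^3 - 10*u^2 + 17*u + 28)/(4*u^2 + 13*u - 12)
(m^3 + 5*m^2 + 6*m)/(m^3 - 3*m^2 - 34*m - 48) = m/(m - 8)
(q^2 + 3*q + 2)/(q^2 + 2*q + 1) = (q + 2)/(q + 1)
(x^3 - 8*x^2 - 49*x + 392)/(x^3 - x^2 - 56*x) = (x - 7)/x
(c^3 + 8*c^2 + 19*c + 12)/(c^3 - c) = (c^2 + 7*c + 12)/(c*(c - 1))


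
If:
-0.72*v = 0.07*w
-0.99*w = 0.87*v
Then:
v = 0.00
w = 0.00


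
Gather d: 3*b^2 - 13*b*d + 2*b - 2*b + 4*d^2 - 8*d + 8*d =3*b^2 - 13*b*d + 4*d^2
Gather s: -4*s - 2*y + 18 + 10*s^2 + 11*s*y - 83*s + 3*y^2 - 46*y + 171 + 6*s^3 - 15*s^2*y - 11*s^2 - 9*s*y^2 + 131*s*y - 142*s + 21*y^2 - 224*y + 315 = 6*s^3 + s^2*(-15*y - 1) + s*(-9*y^2 + 142*y - 229) + 24*y^2 - 272*y + 504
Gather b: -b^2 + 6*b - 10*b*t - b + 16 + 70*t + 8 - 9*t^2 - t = -b^2 + b*(5 - 10*t) - 9*t^2 + 69*t + 24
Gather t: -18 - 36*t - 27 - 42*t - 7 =-78*t - 52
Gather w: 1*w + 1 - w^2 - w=1 - w^2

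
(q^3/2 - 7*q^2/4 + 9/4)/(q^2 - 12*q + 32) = (2*q^3 - 7*q^2 + 9)/(4*(q^2 - 12*q + 32))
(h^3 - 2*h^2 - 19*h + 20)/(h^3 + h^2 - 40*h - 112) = (h^2 - 6*h + 5)/(h^2 - 3*h - 28)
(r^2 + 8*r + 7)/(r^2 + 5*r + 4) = (r + 7)/(r + 4)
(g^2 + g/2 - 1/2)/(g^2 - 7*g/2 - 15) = (-2*g^2 - g + 1)/(-2*g^2 + 7*g + 30)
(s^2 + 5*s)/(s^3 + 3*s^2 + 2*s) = (s + 5)/(s^2 + 3*s + 2)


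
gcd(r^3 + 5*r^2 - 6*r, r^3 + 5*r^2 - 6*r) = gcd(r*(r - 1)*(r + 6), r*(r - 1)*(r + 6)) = r^3 + 5*r^2 - 6*r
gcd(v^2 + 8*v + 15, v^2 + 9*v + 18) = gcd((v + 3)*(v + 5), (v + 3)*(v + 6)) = v + 3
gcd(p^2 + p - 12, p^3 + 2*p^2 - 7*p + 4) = p + 4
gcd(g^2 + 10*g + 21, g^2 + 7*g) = g + 7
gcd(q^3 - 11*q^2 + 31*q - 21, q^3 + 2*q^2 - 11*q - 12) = q - 3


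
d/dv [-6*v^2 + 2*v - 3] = 2 - 12*v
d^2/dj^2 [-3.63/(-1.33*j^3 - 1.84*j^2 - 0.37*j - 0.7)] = (-(28.9674*j + 13.3584)*(1.33*j^3 + 1.84*j^2 + 0.37*j + 0.7) + 3.63*(3.99*j^2 + 3.68*j + 0.37)*(7.98*j^2 + 7.36*j + 0.74))/(1.33*j^3 + 1.84*j^2 + 0.37*j + 0.7)^3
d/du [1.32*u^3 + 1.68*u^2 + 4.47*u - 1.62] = 3.96*u^2 + 3.36*u + 4.47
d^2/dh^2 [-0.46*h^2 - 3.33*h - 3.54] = -0.920000000000000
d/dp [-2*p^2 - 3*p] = -4*p - 3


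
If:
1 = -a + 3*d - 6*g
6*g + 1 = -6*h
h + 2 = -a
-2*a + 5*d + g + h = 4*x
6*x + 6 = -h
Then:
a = -5/2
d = -11/6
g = -2/3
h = 1/2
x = -13/12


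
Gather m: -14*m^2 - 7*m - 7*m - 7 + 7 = -14*m^2 - 14*m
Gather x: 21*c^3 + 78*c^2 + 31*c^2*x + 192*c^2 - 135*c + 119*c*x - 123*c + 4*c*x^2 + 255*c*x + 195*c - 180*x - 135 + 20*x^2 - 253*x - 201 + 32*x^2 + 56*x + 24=21*c^3 + 270*c^2 - 63*c + x^2*(4*c + 52) + x*(31*c^2 + 374*c - 377) - 312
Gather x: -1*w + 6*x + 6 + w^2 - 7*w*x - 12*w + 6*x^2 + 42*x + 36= w^2 - 13*w + 6*x^2 + x*(48 - 7*w) + 42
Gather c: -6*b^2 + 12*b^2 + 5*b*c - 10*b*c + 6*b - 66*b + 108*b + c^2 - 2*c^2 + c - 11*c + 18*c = 6*b^2 + 48*b - c^2 + c*(8 - 5*b)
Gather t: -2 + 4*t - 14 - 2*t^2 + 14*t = -2*t^2 + 18*t - 16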